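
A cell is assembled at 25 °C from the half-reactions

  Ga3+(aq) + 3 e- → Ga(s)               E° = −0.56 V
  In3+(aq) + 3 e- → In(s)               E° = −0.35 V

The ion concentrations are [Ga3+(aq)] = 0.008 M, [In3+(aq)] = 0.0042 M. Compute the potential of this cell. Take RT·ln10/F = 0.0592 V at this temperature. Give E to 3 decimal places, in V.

In³⁺/In is reduced (cathode, E° = −0.35 V) and Ga³⁺/Ga is oxidized (anode).
E°cell = −0.35 − (−0.56) = +0.21 V, with n = 3 electrons transferred.
The balanced reaction is In3+(aq) + Ga(s) → In(s) + Ga3+(aq), so Q = [Ga3+(aq)] / [In3+(aq)] = 1.9 and log Q = 0.280.
E = E° − (0.0592/n)·log Q = +0.21 − (0.0592/3)(0.280) = +0.204 V.

+0.204 V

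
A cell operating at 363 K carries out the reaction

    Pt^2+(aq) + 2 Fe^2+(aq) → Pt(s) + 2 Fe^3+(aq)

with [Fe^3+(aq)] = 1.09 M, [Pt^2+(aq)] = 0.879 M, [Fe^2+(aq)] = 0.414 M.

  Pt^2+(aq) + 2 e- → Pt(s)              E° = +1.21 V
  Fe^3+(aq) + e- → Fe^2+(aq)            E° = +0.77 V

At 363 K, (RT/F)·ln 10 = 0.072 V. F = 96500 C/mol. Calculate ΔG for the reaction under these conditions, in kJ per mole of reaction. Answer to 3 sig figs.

−78.7 kJ/mol

The standard cell potential is +1.21 − (+0.77) = +0.44 V, with n = 2 electrons in the balanced equation.
The reaction quotient is [Fe^3+(aq)]^2 / ([Pt^2+(aq)]·[Fe^2+(aq)]^2) = 7.89; by Nernst, E = +0.44 − (0.072/2)(0.897) = +0.4077 V.
Then ΔG = −nFE = −2 × 96500 × +0.4077 J/mol = −78.7 kJ/mol.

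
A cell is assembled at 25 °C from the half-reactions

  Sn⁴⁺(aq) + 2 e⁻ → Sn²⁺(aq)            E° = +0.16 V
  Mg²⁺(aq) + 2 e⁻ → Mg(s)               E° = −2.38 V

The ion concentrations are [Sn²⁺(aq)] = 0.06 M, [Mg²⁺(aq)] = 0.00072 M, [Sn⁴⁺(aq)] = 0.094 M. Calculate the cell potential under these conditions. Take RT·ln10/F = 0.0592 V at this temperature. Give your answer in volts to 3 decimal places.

+2.639 V

Since E°(Sn⁴⁺/Sn²⁺) > E°(Mg²⁺/Mg), Sn⁴⁺/Sn²⁺ serves as the cathode.
The standard potential is +0.16 − (−2.38) = +2.54 V and the balanced reaction transfers n = 2 electrons.
The balanced reaction is Sn⁴⁺(aq) + Mg(s) → Sn²⁺(aq) + Mg²⁺(aq), so Q = ([Sn²⁺(aq)]·[Mg²⁺(aq)]) / [Sn⁴⁺(aq)] = 0.00046 and log Q = −3.338.
E = E° − (0.0592/n)·log Q = +2.54 − (0.0592/2)(−3.338) = +2.639 V.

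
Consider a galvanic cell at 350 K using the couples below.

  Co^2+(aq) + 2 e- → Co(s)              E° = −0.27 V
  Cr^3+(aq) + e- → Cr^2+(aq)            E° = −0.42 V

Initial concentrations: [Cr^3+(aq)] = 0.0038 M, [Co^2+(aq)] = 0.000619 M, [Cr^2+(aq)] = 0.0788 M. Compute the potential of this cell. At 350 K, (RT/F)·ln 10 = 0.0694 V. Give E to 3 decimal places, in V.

+0.130 V

The Co²⁺/Co couple has the more positive E°, so it is the cathode; Cr³⁺/Cr²⁺ is the anode.
The standard potential is −0.27 − (−0.42) = +0.15 V and the balanced reaction transfers n = 2 electrons.
For the overall reaction Co^2+(aq) + 2 Cr^2+(aq) → Co(s) + 2 Cr^3+(aq), Q = [Cr^3+(aq)]^2 / ([Co^2+(aq)]·[Cr^2+(aq)]^2) = 3.76, giving log Q = 0.575.
E = E° − (0.0694/n)·log Q = +0.15 − (0.0694/2)(0.575) = +0.130 V.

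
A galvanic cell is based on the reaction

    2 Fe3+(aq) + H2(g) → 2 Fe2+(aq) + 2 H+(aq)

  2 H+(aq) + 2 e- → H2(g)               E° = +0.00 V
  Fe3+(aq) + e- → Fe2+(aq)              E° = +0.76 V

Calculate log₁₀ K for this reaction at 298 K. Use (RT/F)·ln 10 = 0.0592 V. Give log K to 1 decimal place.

log K = 25.7

The Fe³⁺/Fe²⁺ couple is reduced (cathode); E°cell = +0.76 − (+0.00) = +0.76 V with n = 2.
At equilibrium E = 0, so log K = nE°cell / 0.0592 = (2)(+0.76) / 0.0592 = 25.7.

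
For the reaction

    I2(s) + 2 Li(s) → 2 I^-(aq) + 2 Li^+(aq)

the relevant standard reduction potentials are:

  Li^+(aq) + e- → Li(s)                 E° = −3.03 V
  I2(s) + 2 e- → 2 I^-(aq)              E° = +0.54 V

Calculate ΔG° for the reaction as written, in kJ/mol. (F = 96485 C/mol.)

−689 kJ/mol

In the reaction as written I2(s) is reduced, so the I₂/I⁻ couple is the cathode and Li⁺/Li is the anode.
E°cell = +0.54 − (−3.03) = +3.57 V; balancing electrons gives n = 2.
ΔG° = −nFE°cell = −(2)(96485)(+3.57) J/mol = −689 kJ/mol.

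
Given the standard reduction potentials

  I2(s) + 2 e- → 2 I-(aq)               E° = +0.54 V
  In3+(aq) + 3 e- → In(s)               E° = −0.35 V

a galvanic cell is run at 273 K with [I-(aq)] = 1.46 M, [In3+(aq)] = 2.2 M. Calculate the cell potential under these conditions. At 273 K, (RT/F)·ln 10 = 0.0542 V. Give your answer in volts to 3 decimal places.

+0.875 V

The I₂/I⁻ couple has the more positive E°, so it is the cathode; In³⁺/In is the anode.
E°cell = E°cat − E°an = +0.54 − (−0.35) = +0.89 V; n = 6.
For the overall reaction 3 I2(s) + 2 In(s) → 6 I-(aq) + 2 In3+(aq), Q = [I-(aq)]^6·[In3+(aq)]^2 = 46.9, giving log Q = 1.671.
E = E° − (0.0542/n)·log Q = +0.89 − (0.0542/6)(1.671) = +0.875 V.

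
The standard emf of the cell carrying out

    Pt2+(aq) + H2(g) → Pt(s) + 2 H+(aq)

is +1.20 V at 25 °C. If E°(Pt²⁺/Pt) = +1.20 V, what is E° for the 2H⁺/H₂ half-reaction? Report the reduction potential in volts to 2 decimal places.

In the reaction as written the Pt²⁺/Pt couple is reduced (cathode) and 2H⁺/H₂ is oxidized (anode), so E°cell = E°(Pt²⁺/Pt) − E°(2H⁺/H₂).
E°(2H⁺/H₂) = E°(cathode) − E°cell = +1.20 − (+1.20) = +0.00 V.

+0.00 V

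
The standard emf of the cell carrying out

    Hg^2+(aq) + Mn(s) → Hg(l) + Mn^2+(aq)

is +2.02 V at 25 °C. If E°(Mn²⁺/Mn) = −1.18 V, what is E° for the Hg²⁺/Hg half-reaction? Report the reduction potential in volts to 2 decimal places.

+0.84 V

In the reaction as written the Hg²⁺/Hg couple is reduced (cathode) and Mn²⁺/Mn is oxidized (anode), so E°cell = E°(Hg²⁺/Hg) − E°(Mn²⁺/Mn).
E°(Hg²⁺/Hg) = E°cell + E°(anode) = +2.02 + (−1.18) = +0.84 V.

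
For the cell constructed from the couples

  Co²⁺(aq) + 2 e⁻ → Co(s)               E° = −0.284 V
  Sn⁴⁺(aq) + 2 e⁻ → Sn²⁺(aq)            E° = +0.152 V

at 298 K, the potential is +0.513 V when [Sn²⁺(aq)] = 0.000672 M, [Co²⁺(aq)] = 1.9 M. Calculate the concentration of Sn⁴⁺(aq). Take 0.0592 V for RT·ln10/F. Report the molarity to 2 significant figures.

0.51 M

With Sn⁴⁺/Sn²⁺ at the cathode and Co²⁺/Co at the anode, E°cell = +0.152 − (−0.284) = +0.436 V (n = 2).
Since E = E° − (0.0592/n)·log Q, log Q = n(E° − E)/0.0592 = −2.601.
For Sn⁴⁺(aq) + Co(s) → Sn²⁺(aq) + Co²⁺(aq), the reaction quotient is Q = ([Sn²⁺(aq)]·[Co²⁺(aq)]) / [Sn⁴⁺(aq)].
Isolating [Sn⁴⁺(aq)] in Q = 10^{−2.601} yields log [Sn⁴⁺(aq)] = −0.293, i.e. 0.51 M.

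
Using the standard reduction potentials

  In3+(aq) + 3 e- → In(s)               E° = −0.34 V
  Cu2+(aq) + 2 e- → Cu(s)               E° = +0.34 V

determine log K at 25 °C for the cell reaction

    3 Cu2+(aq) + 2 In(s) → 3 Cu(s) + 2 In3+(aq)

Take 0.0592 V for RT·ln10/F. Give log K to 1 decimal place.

The Cu²⁺/Cu couple is reduced (cathode); E°cell = +0.34 − (−0.34) = +0.68 V with n = 6.
At equilibrium E = 0, so log K = nE°cell / 0.0592 = (6)(+0.68) / 0.0592 = 68.9.

log K = 68.9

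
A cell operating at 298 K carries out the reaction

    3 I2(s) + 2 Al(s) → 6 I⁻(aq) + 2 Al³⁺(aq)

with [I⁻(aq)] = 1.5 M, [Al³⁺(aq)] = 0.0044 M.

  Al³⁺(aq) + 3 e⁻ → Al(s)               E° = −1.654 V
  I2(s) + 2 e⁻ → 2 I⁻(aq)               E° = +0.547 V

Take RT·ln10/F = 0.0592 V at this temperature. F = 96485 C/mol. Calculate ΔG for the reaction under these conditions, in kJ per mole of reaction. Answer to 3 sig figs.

−1300 kJ/mol

With I₂/I⁻ reduced at the cathode, E°cell = +0.547 − (−1.654) = +2.201 V and n = 6.
Here Q = [I⁻(aq)]^6·[Al³⁺(aq)]^2 = 0.000221 (log Q = −3.657), giving E = +2.201 − (0.0592/6)·(−3.657) = +2.2371 V.
Then ΔG = −nFE = −6 × 96485 × +2.2371 J/mol = −1300 kJ/mol.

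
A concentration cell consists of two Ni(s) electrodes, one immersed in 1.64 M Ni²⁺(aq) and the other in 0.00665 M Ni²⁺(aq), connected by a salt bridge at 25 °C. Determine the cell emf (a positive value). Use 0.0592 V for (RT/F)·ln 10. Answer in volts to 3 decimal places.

For a concentration cell E°cell = 0, since both electrodes use the same couple.
The compartment with the higher Ni²⁺(aq) concentration (1.64 M) acts as the cathode; ions are reduced there and produced at the dilute (0.00665 M) anode.
With n = 2, Ecell = −(0.0592/2)·log([dilute]/[conc]) = −(0.0592/2)·log(0.00665/1.64) = +0.071 V.

0.071 V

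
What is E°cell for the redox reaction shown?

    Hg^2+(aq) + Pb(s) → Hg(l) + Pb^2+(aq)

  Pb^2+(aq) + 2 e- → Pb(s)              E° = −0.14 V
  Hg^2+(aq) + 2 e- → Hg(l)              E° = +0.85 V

+0.99 V

Hg^2+(aq) gains electrons, so the Hg²⁺/Hg couple is the cathode; the Pb²⁺/Pb couple is the anode.
E°cell = E°(cathode) − E°(anode) = +0.85 − (−0.14) = +0.99 V.
The positive value indicates the reaction is spontaneous as written.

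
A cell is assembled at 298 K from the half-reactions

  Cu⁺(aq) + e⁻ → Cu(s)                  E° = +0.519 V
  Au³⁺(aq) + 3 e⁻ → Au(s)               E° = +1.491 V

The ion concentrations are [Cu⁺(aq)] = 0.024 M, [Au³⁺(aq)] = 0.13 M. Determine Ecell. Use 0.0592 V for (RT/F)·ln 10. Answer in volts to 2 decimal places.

+1.05 V

Since E°(Au³⁺/Au) > E°(Cu⁺/Cu), Au³⁺/Au serves as the cathode.
The standard potential is +1.491 − (+0.519) = +0.972 V and the balanced reaction transfers n = 3 electrons.
The balanced reaction is Au³⁺(aq) + 3 Cu(s) → Au(s) + 3 Cu⁺(aq), so Q = [Cu⁺(aq)]^3 / [Au³⁺(aq)] = 0.000106 and log Q = −3.973.
Applying E = E° − (RT ln10/nF)·log Q gives +0.972 − (0.0592/3)(−3.973) = +1.05 V.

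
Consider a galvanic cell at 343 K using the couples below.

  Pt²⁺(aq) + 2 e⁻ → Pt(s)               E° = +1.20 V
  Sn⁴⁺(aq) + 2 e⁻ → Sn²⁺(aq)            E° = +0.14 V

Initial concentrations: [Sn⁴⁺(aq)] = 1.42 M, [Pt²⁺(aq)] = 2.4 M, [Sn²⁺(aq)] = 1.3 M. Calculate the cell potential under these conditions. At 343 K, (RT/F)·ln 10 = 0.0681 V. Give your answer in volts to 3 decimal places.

Pt²⁺/Pt is reduced (cathode, E° = +1.20 V) and Sn⁴⁺/Sn²⁺ is oxidized (anode).
The standard potential is +1.20 − (+0.14) = +1.06 V and the balanced reaction transfers n = 2 electrons.
Balancing gives Pt²⁺(aq) + Sn²⁺(aq) → Pt(s) + Sn⁴⁺(aq); hence Q = [Sn⁴⁺(aq)] / ([Pt²⁺(aq)]·[Sn²⁺(aq)]) = 0.455 (log Q = −0.342).
E = E° − (0.0681/n)·log Q = +1.06 − (0.0681/2)(−0.342) = +1.072 V.

+1.072 V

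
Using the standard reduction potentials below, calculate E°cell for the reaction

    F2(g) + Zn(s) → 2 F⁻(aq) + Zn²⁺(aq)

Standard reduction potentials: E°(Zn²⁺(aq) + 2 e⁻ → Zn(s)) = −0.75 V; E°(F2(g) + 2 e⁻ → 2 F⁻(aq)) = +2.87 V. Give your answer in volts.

+3.62 V

In the reaction as written, F2(g) is reduced (cathode) and Zn²⁺(aq) is produced by oxidation at the anode.
E°cell = E°(cathode) − E°(anode) = +2.87 − (−0.75) = +3.62 V.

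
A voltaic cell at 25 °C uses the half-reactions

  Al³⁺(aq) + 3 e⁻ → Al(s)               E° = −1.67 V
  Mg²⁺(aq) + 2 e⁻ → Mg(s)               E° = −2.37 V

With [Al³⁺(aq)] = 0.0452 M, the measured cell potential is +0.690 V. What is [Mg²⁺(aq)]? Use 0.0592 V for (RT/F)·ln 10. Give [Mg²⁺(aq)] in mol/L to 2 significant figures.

With Al³⁺/Al at the cathode and Mg²⁺/Mg at the anode, E°cell = −1.67 − (−2.37) = +0.70 V (n = 6).
Rearranging E = E° − (0.0592/n)·log Q gives log Q = 6(+0.70 − (+0.690))/0.0592 = 1.014.
Balancing electrons gives 2 Al³⁺(aq) + 3 Mg(s) → 2 Al(s) + 3 Mg²⁺(aq); thus Q = [Mg²⁺(aq)]^3 / [Al³⁺(aq)]^2.
Isolating [Mg²⁺(aq)] in Q = 10^{1.014} yields log [Mg²⁺(aq)] = −0.559, i.e. 0.28 M.

0.28 M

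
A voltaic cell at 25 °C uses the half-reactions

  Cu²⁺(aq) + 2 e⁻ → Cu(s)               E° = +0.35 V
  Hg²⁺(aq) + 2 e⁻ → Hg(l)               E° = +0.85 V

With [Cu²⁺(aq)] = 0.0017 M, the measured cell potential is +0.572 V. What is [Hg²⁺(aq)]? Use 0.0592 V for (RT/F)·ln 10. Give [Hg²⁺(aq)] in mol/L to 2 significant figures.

Hg²⁺/Hg is the cathode (higher E°); E°cell = +0.85 − (+0.35) = +0.50 V with n = 2.
Rearranging E = E° − (0.0592/n)·log Q gives log Q = 2(+0.50 − (+0.572))/0.0592 = −2.432.
The balanced reaction is Hg²⁺(aq) + Cu(s) → Hg(l) + Cu²⁺(aq), so Q = [Cu²⁺(aq)] / [Hg²⁺(aq)].
Solving for the unknown gives log [Hg²⁺(aq)] = −0.338, so [Hg²⁺(aq)] ≈ 0.46 M.

0.46 M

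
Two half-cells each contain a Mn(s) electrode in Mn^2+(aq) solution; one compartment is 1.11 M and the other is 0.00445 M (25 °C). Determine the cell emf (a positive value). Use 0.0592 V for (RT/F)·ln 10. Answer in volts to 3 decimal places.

0.071 V

For a concentration cell E°cell = 0, since both electrodes use the same couple.
The compartment with the higher Mn^2+(aq) concentration (1.11 M) acts as the cathode; ions are reduced there and produced at the dilute (0.00445 M) anode.
With n = 2, Ecell = −(0.0592/2)·log([dilute]/[conc]) = −(0.0592/2)·log(0.00445/1.11) = +0.071 V.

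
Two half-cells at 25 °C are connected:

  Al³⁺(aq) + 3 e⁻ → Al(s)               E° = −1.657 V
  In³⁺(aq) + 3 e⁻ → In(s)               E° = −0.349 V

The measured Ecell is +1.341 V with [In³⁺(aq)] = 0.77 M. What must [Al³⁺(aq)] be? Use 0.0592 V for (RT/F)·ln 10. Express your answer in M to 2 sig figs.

0.016 M

In³⁺/In is the cathode (higher E°); E°cell = −0.349 − (−1.657) = +1.308 V with n = 3.
Rearranging E = E° − (0.0592/n)·log Q gives log Q = 3(+1.308 − (+1.341))/0.0592 = −1.672.
The balanced reaction is In³⁺(aq) + Al(s) → In(s) + Al³⁺(aq), so Q = [Al³⁺(aq)] / [In³⁺(aq)].
Solving for the unknown gives log [Al³⁺(aq)] = −1.786, so [Al³⁺(aq)] ≈ 0.016 M.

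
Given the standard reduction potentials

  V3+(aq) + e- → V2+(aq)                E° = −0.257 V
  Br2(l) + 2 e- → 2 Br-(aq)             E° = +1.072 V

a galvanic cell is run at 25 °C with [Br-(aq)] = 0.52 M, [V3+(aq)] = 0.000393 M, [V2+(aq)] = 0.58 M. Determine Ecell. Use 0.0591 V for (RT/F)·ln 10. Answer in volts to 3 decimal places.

+1.533 V

Br₂/Br⁻ is reduced (cathode, E° = +1.072 V) and V³⁺/V²⁺ is oxidized (anode).
E°cell = +1.072 − (−0.257) = +1.329 V, with n = 2 electrons transferred.
For the overall reaction Br2(l) + 2 V2+(aq) → 2 Br-(aq) + 2 V3+(aq), Q = ([Br-(aq)]^2·[V3+(aq)]^2) / [V2+(aq)]^2 = 1.24×10^−7, giving log Q = −6.906.
E = E° − (0.0591/n)·log Q = +1.329 − (0.0591/2)(−6.906) = +1.533 V.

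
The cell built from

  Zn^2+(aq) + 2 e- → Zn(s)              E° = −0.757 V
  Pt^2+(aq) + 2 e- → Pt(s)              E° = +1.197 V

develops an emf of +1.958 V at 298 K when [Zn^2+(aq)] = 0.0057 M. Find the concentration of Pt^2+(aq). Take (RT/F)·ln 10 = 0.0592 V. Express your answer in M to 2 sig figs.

Pt²⁺/Pt is the cathode (higher E°); E°cell = +1.197 − (−0.757) = +1.954 V with n = 2.
Rearranging E = E° − (0.0592/n)·log Q gives log Q = 2(+1.954 − (+1.958))/0.0592 = −0.135.
Balancing electrons gives Pt^2+(aq) + Zn(s) → Pt(s) + Zn^2+(aq); thus Q = [Zn^2+(aq)] / [Pt^2+(aq)].
Solving for the unknown gives log [Pt^2+(aq)] = −2.109, so [Pt^2+(aq)] ≈ 0.0078 M.

0.0078 M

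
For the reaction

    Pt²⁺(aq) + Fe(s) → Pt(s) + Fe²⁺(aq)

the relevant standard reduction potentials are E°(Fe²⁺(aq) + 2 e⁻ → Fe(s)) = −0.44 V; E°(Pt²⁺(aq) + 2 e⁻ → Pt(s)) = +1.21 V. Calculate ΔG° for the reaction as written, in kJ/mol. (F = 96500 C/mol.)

In the reaction as written Pt²⁺(aq) is reduced, so the Pt²⁺/Pt couple is the cathode and Fe²⁺/Fe is the anode.
E°cell = +1.21 − (−0.44) = +1.65 V; balancing electrons gives n = 2.
ΔG° = −nFE°cell = −(2)(96500)(+1.65) J/mol = −318 kJ/mol.

−318 kJ/mol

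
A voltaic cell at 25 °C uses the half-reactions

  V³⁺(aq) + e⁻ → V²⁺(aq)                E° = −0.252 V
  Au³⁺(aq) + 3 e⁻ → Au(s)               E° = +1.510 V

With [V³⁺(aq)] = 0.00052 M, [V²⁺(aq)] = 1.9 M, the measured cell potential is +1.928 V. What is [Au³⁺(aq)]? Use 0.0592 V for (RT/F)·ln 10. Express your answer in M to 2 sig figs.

0.0053 M

The Au³⁺/Au couple has the larger reduction potential, so it is the cathode: E°cell = +1.510 − (−0.252) = +1.762 V and n = 3.
Since E = E° − (0.0592/n)·log Q, log Q = n(E° − E)/0.0592 = −8.412.
The balanced reaction is Au³⁺(aq) + 3 V²⁺(aq) → Au(s) + 3 V³⁺(aq), so Q = [V³⁺(aq)]^3 / ([Au³⁺(aq)]·[V²⁺(aq)]^3).
Substituting the known concentrations and solving, log [Au³⁺(aq)] = −2.276 and [Au³⁺(aq)] = 0.0053 M.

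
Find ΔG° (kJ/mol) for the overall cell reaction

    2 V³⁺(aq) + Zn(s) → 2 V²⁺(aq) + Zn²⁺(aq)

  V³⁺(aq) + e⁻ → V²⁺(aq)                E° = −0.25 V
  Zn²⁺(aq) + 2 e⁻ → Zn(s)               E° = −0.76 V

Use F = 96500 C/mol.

In the reaction as written V³⁺(aq) is reduced, so the V³⁺/V²⁺ couple is the cathode and Zn²⁺/Zn is the anode.
E°cell = −0.25 − (−0.76) = +0.51 V; balancing electrons gives n = 2.
ΔG° = −nFE°cell = −(2)(96500)(+0.51) J/mol = −98.4 kJ/mol.

−98.4 kJ/mol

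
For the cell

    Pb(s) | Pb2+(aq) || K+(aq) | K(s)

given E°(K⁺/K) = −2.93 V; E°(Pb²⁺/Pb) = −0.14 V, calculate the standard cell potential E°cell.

−2.79 V

By convention the left-hand electrode in cell notation is the anode (oxidation) and the right-hand electrode is the cathode (reduction).
E°cell = E°(right) − E°(left) = −2.93 − (−0.14) = −2.79 V.
The negative sign shows that, as written, the cell would require an external voltage to drive the reaction.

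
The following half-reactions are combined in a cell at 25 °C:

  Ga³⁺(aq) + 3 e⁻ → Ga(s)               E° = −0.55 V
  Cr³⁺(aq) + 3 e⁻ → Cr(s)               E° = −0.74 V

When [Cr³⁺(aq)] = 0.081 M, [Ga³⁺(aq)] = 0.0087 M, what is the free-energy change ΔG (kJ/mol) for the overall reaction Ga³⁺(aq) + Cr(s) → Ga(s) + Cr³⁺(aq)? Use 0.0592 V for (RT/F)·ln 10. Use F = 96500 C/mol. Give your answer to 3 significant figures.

With Ga³⁺/Ga reduced at the cathode, E°cell = −0.55 − (−0.74) = +0.19 V and n = 3.
The reaction quotient is [Cr³⁺(aq)] / [Ga³⁺(aq)] = 9.31; by Nernst, E = +0.19 − (0.0592/3)(0.969) = +0.1709 V.
Then ΔG = −nFE = −3 × 96500 × +0.1709 J/mol = −49.5 kJ/mol.

−49.5 kJ/mol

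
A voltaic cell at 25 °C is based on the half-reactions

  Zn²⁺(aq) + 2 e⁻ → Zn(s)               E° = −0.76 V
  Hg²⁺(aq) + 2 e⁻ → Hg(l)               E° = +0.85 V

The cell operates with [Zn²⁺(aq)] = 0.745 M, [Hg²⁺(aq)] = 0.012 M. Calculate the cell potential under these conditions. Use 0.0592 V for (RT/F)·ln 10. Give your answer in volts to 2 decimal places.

Hg²⁺/Hg is reduced (cathode, E° = +0.85 V) and Zn²⁺/Zn is oxidized (anode).
The standard potential is +0.85 − (−0.76) = +1.61 V and the balanced reaction transfers n = 2 electrons.
Balancing gives Hg²⁺(aq) + Zn(s) → Hg(l) + Zn²⁺(aq); hence Q = [Zn²⁺(aq)] / [Hg²⁺(aq)] = 62.1 (log Q = 1.793).
Applying E = E° − (RT ln10/nF)·log Q gives +1.61 − (0.0592/2)(1.793) = +1.56 V.

+1.56 V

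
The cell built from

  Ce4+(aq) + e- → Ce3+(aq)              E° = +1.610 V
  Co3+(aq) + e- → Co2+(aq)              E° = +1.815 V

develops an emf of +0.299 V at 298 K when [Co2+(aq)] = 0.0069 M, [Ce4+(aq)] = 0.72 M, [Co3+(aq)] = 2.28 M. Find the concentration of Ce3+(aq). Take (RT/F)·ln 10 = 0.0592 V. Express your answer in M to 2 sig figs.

0.084 M

The Co³⁺/Co²⁺ couple has the larger reduction potential, so it is the cathode: E°cell = +1.815 − (+1.610) = +0.205 V and n = 1.
Rearranging E = E° − (0.0592/n)·log Q gives log Q = 1(+0.205 − (+0.299))/0.0592 = −1.588.
The balanced reaction is Co3+(aq) + Ce3+(aq) → Co2+(aq) + Ce4+(aq), so Q = ([Co2+(aq)]·[Ce4+(aq)]) / ([Co3+(aq)]·[Ce3+(aq)]).
Isolating [Ce3+(aq)] in Q = 10^{−1.588} yields log [Ce3+(aq)] = −1.074, i.e. 0.084 M.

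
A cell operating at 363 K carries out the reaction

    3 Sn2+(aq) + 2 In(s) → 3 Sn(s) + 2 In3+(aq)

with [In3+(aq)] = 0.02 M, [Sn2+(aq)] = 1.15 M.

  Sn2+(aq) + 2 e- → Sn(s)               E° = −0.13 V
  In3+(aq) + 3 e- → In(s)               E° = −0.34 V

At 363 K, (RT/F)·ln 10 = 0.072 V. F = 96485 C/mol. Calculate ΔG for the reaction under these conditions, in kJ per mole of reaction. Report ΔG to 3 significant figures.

−146 kJ/mol

The standard cell potential is −0.13 − (−0.34) = +0.21 V, with n = 6 electrons in the balanced equation.
The reaction quotient is [In3+(aq)]^2 / [Sn2+(aq)]^3 = 0.000263; by Nernst, E = +0.21 − (0.072/6)(−3.580) = +0.2530 V.
Finally ΔG = −nFE = −(6)(96485 C/mol)(+0.2530 V) = −146 kJ/mol.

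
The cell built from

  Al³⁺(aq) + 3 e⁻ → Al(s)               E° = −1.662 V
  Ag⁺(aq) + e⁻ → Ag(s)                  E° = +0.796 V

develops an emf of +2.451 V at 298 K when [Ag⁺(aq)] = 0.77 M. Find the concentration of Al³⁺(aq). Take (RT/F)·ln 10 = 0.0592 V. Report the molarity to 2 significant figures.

The Ag⁺/Ag couple has the larger reduction potential, so it is the cathode: E°cell = +0.796 − (−1.662) = +2.458 V and n = 3.
Since E = E° − (0.0592/n)·log Q, log Q = n(E° − E)/0.0592 = 0.355.
Balancing electrons gives 3 Ag⁺(aq) + Al(s) → 3 Ag(s) + Al³⁺(aq); thus Q = [Al³⁺(aq)] / [Ag⁺(aq)]^3.
Substituting the known concentrations and solving, log [Al³⁺(aq)] = 0.014 and [Al³⁺(aq)] = 1.0 M.

1.0 M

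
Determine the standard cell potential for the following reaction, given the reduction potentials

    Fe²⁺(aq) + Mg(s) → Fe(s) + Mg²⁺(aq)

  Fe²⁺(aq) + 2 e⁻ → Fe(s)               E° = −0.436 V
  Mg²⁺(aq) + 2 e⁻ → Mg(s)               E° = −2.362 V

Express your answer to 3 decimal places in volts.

+1.926 V

In the reaction as written, Fe²⁺(aq) is reduced (cathode) and Mg²⁺(aq) is produced by oxidation at the anode.
E°cell = E°(cathode) − E°(anode) = −0.436 − (−2.362) = +1.926 V.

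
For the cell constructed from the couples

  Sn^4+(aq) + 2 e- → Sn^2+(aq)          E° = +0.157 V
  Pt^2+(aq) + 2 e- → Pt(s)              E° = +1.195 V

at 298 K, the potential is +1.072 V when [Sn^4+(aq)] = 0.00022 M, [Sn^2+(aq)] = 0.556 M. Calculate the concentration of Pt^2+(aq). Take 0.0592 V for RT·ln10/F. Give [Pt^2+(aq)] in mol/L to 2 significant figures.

The Pt²⁺/Pt couple has the larger reduction potential, so it is the cathode: E°cell = +1.195 − (+0.157) = +1.038 V and n = 2.
Rearranging E = E° − (0.0592/n)·log Q gives log Q = 2(+1.038 − (+1.072))/0.0592 = −1.149.
For Pt^2+(aq) + Sn^2+(aq) → Pt(s) + Sn^4+(aq), the reaction quotient is Q = [Sn^4+(aq)] / ([Pt^2+(aq)]·[Sn^2+(aq)]).
Solving for the unknown gives log [Pt^2+(aq)] = −2.254, so [Pt^2+(aq)] ≈ 0.0056 M.

0.0056 M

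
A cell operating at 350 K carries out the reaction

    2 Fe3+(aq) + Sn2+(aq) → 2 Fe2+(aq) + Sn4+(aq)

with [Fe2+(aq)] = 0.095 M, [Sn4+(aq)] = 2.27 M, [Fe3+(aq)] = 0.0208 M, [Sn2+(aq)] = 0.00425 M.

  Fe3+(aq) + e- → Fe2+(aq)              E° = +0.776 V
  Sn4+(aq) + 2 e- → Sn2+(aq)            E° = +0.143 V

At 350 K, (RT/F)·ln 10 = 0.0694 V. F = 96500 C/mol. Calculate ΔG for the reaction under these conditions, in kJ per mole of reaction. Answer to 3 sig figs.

−95.1 kJ/mol

E°cell = +0.776 − (+0.143) = +0.633 V; the balanced reaction transfers n = 2 electrons.
Q = ([Fe2+(aq)]^2·[Sn4+(aq)]) / ([Fe3+(aq)]^2·[Sn2+(aq)]) = 1.11×10^4, so log Q = 4.047 and E = +0.633 − (0.0694/2)(4.047) = +0.4926 V.
Then ΔG = −nFE = −2 × 96500 × +0.4926 J/mol = −95.1 kJ/mol.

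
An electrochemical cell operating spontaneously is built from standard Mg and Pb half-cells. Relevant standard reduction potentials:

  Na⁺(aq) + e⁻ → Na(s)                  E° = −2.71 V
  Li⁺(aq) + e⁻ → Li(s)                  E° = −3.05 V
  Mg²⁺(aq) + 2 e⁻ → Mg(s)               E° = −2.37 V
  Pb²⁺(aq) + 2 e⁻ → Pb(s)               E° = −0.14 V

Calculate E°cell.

+2.23 V

Of the two couples in this cell, the one with the more positive reduction potential is reduced at the cathode: here that is Pb²⁺/Pb (−0.14 V); Mg²⁺/Mg (−2.37 V) is the anode.
E°cell = E°(cathode) − E°(anode) = −0.14 − (−2.37) = +2.23 V.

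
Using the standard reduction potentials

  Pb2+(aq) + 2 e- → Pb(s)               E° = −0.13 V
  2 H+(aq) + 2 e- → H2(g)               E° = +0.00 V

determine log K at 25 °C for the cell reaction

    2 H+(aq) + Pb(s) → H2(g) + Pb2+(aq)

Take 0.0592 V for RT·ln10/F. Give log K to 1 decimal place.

The 2H⁺/H₂ couple is reduced (cathode); E°cell = +0.00 − (−0.13) = +0.13 V with n = 2.
At equilibrium E = 0, so log K = nE°cell / 0.0592 = (2)(+0.13) / 0.0592 = 4.4.

log K = 4.4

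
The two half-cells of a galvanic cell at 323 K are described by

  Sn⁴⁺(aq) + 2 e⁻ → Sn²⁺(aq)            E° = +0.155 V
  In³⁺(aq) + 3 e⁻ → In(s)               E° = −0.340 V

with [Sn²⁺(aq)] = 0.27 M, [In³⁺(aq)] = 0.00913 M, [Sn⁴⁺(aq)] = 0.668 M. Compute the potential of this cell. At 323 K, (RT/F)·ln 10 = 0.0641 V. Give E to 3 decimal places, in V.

Since E°(Sn⁴⁺/Sn²⁺) > E°(In³⁺/In), Sn⁴⁺/Sn²⁺ serves as the cathode.
E°cell = E°cat − E°an = +0.155 − (−0.340) = +0.495 V; n = 6.
For the overall reaction 3 Sn⁴⁺(aq) + 2 In(s) → 3 Sn²⁺(aq) + 2 In³⁺(aq), Q = ([Sn²⁺(aq)]^3·[In³⁺(aq)]^2) / [Sn⁴⁺(aq)]^3 = 5.5×10^−6, giving log Q = −5.259.
Applying E = E° − (RT ln10/nF)·log Q gives +0.495 − (0.0641/6)(−5.259) = +0.551 V.

+0.551 V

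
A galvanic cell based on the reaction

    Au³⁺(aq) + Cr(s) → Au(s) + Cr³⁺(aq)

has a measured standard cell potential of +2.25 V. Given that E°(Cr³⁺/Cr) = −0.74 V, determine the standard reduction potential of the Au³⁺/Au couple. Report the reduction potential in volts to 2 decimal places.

In the reaction as written the Au³⁺/Au couple is reduced (cathode) and Cr³⁺/Cr is oxidized (anode), so E°cell = E°(Au³⁺/Au) − E°(Cr³⁺/Cr).
E°(Au³⁺/Au) = E°cell + E°(anode) = +2.25 + (−0.74) = +1.51 V.

+1.51 V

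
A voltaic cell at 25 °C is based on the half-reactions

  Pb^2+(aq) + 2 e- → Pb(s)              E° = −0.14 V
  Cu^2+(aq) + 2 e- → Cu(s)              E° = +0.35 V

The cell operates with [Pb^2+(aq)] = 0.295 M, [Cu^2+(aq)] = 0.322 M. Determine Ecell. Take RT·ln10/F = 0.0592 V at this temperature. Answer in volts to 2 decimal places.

The Cu²⁺/Cu couple has the more positive E°, so it is the cathode; Pb²⁺/Pb is the anode.
E°cell = +0.35 − (−0.14) = +0.49 V, with n = 2 electrons transferred.
Balancing gives Cu^2+(aq) + Pb(s) → Cu(s) + Pb^2+(aq); hence Q = [Pb^2+(aq)] / [Cu^2+(aq)] = 0.916 (log Q = −0.038).
E = E° − (0.0592/n)·log Q = +0.49 − (0.0592/2)(−0.038) = +0.49 V.

+0.49 V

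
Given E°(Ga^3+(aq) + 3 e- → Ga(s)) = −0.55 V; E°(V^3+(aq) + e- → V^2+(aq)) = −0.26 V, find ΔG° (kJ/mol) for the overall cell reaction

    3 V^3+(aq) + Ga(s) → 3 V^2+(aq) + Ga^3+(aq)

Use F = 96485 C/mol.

−83.9 kJ/mol

In the reaction as written V^3+(aq) is reduced, so the V³⁺/V²⁺ couple is the cathode and Ga³⁺/Ga is the anode.
E°cell = −0.26 − (−0.55) = +0.29 V; balancing electrons gives n = 3.
ΔG° = −nFE°cell = −(3)(96485)(+0.29) J/mol = −83.9 kJ/mol.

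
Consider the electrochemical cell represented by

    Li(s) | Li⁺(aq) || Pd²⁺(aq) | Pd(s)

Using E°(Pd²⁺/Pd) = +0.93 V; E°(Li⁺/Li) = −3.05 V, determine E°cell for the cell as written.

+3.98 V

By convention the left-hand electrode in cell notation is the anode (oxidation) and the right-hand electrode is the cathode (reduction).
E°cell = E°(right) − E°(left) = +0.93 − (−3.05) = +3.98 V.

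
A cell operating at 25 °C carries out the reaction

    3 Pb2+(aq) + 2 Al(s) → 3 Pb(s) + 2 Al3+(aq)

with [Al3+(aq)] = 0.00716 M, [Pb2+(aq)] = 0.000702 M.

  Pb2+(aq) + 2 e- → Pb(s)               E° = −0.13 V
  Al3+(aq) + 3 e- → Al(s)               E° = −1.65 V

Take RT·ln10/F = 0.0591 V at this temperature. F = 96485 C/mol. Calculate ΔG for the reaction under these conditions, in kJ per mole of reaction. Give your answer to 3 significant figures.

With Pb²⁺/Pb reduced at the cathode, E°cell = −0.13 − (−1.65) = +1.52 V and n = 6.
Here Q = [Al3+(aq)]^2 / [Pb2+(aq)]^3 = 1.48×10^5 (log Q = 5.171), giving E = +1.52 − (0.0591/6)·(5.171) = +1.4691 V.
ΔG = −nFE = −(6)(96485)(+1.4691) J/mol = −850 kJ/mol.

−850 kJ/mol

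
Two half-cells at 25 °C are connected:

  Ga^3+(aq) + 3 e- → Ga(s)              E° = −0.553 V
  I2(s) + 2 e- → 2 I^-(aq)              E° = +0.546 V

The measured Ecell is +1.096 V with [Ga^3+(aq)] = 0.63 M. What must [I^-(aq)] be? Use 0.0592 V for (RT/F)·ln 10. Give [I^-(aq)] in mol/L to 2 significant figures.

1.3 M

I₂/I⁻ is the cathode (higher E°); E°cell = +0.546 − (−0.553) = +1.099 V with n = 6.
Since E = E° − (0.0592/n)·log Q, log Q = n(E° − E)/0.0592 = 0.304.
For 3 I2(s) + 2 Ga(s) → 6 I^-(aq) + 2 Ga^3+(aq), the reaction quotient is Q = [I^-(aq)]^6·[Ga^3+(aq)]^2.
Substituting the known concentrations and solving, log [I^-(aq)] = 0.118 and [I^-(aq)] = 1.3 M.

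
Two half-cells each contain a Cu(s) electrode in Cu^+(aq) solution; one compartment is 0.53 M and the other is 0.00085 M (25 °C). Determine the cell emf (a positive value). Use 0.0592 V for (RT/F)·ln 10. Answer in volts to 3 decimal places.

0.165 V

For a concentration cell E°cell = 0, since both electrodes use the same couple.
The compartment with the higher Cu^+(aq) concentration (0.53 M) acts as the cathode; ions are reduced there and produced at the dilute (0.00085 M) anode.
With n = 1, Ecell = −(0.0592/1)·log([dilute]/[conc]) = −(0.0592/1)·log(0.00085/0.53) = +0.165 V.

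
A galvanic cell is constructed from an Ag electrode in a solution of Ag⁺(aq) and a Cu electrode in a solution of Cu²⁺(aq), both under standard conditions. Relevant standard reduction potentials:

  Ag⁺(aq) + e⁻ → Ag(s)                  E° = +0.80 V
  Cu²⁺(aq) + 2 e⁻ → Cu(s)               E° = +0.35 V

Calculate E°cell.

+0.45 V

The Ag⁺/Ag couple has the higher E°, so Ag ion is reduced (cathode) and Cu is oxidized (anode).
E°cell = E°(cathode) − E°(anode) = +0.80 − (+0.35) = +0.45 V.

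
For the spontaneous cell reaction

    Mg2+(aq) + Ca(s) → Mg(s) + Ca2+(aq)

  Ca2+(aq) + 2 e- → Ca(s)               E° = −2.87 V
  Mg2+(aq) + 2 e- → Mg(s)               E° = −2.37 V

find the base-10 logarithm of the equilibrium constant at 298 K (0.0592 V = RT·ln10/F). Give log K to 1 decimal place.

log K = 16.9

The Mg²⁺/Mg couple is reduced (cathode); E°cell = −2.37 − (−2.87) = +0.50 V with n = 2.
At equilibrium E = 0, so log K = nE°cell / 0.0592 = (2)(+0.50) / 0.0592 = 16.9.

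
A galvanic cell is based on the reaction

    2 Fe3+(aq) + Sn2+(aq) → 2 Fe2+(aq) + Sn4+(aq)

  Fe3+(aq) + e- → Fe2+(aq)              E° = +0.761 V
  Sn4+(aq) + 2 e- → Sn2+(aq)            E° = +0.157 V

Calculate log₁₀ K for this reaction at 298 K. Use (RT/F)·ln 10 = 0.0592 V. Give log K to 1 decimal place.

The Fe³⁺/Fe²⁺ couple is reduced (cathode); E°cell = +0.761 − (+0.157) = +0.604 V with n = 2.
At equilibrium E = 0, so log K = nE°cell / 0.0592 = (2)(+0.604) / 0.0592 = 20.4.

log K = 20.4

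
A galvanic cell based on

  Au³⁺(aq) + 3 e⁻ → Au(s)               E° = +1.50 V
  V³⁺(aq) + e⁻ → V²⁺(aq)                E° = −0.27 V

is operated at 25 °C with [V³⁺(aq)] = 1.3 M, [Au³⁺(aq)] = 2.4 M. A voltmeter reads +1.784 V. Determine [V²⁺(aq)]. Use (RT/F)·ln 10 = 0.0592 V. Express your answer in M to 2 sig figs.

1.7 M

Au³⁺/Au is the cathode (higher E°); E°cell = +1.50 − (−0.27) = +1.77 V with n = 3.
From the Nernst equation, log Q = n(E° − E)/0.0592 = 3·(+1.77 − (+1.784))/0.0592 = −0.709.
The balanced reaction is Au³⁺(aq) + 3 V²⁺(aq) → Au(s) + 3 V³⁺(aq), so Q = [V³⁺(aq)]^3 / ([Au³⁺(aq)]·[V²⁺(aq)]^3).
Solving for the unknown gives log [V²⁺(aq)] = 0.224, so [V²⁺(aq)] ≈ 1.7 M.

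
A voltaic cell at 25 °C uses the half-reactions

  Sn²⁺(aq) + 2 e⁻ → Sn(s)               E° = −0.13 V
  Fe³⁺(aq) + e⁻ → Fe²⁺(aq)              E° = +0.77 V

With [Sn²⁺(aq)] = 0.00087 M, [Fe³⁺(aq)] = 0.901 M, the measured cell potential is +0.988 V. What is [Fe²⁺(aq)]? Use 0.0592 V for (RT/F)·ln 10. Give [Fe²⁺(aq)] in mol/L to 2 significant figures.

Fe³⁺/Fe²⁺ is the cathode (higher E°); E°cell = +0.77 − (−0.13) = +0.90 V with n = 2.
From the Nernst equation, log Q = n(E° − E)/0.0592 = 2·(+0.90 − (+0.988))/0.0592 = −2.973.
For 2 Fe³⁺(aq) + Sn(s) → 2 Fe²⁺(aq) + Sn²⁺(aq), the reaction quotient is Q = ([Fe²⁺(aq)]^2·[Sn²⁺(aq)]) / [Fe³⁺(aq)]^2.
Isolating [Fe²⁺(aq)] in Q = 10^{−2.973} yields log [Fe²⁺(aq)] = −0.002, i.e. 1.0 M.

1.0 M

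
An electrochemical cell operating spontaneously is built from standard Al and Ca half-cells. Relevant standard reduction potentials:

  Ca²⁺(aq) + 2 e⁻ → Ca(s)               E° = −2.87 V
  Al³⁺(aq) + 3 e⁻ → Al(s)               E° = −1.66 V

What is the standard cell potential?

Of the two couples in this cell, the one with the more positive reduction potential is reduced at the cathode: here that is Al³⁺/Al (−1.66 V); Ca²⁺/Ca (−2.87 V) is the anode.
E°cell = E°(cathode) − E°(anode) = −1.66 − (−2.87) = +1.21 V.

+1.21 V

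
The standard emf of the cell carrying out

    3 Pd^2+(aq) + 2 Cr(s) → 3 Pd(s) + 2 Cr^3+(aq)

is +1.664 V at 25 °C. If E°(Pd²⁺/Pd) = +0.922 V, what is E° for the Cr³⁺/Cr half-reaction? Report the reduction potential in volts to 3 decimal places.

−0.742 V

In the reaction as written the Pd²⁺/Pd couple is reduced (cathode) and Cr³⁺/Cr is oxidized (anode), so E°cell = E°(Pd²⁺/Pd) − E°(Cr³⁺/Cr).
E°(Cr³⁺/Cr) = E°(cathode) − E°cell = +0.922 − (+1.664) = −0.742 V.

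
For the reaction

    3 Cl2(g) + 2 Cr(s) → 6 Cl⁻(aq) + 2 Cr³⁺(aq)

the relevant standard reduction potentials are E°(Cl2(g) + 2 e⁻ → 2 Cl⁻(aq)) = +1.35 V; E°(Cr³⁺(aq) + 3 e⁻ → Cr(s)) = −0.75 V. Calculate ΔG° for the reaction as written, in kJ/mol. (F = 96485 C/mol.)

In the reaction as written Cl2(g) is reduced, so the Cl₂/Cl⁻ couple is the cathode and Cr³⁺/Cr is the anode.
E°cell = +1.35 − (−0.75) = +2.10 V; balancing electrons gives n = 6.
ΔG° = −nFE°cell = −(6)(96485)(+2.10) J/mol = −1216 kJ/mol.

−1216 kJ/mol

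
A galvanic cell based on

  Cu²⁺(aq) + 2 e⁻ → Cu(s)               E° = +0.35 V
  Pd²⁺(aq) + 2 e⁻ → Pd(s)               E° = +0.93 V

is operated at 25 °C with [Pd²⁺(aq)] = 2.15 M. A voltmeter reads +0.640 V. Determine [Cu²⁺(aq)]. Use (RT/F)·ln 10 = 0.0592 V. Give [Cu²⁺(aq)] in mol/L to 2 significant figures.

With Pd²⁺/Pd at the cathode and Cu²⁺/Cu at the anode, E°cell = +0.93 − (+0.35) = +0.58 V (n = 2).
Rearranging E = E° − (0.0592/n)·log Q gives log Q = 2(+0.58 − (+0.640))/0.0592 = −2.027.
For Pd²⁺(aq) + Cu(s) → Pd(s) + Cu²⁺(aq), the reaction quotient is Q = [Cu²⁺(aq)] / [Pd²⁺(aq)].
Substituting the known concentrations and solving, log [Cu²⁺(aq)] = −1.695 and [Cu²⁺(aq)] = 0.020 M.

0.020 M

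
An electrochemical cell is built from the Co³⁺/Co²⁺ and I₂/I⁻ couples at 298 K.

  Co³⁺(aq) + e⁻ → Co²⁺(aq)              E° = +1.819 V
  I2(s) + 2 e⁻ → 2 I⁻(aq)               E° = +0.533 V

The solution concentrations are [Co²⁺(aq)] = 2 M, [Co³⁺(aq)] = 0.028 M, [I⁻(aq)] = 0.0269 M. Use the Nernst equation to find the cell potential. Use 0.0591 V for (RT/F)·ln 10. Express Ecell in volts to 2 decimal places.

+1.08 V

Co³⁺/Co²⁺ is reduced (cathode, E° = +1.819 V) and I₂/I⁻ is oxidized (anode).
The standard potential is +1.819 − (+0.533) = +1.286 V and the balanced reaction transfers n = 2 electrons.
The balanced reaction is 2 Co³⁺(aq) + 2 I⁻(aq) → 2 Co²⁺(aq) + I2(s), so Q = [Co²⁺(aq)]^2 / ([Co³⁺(aq)]^2·[I⁻(aq)]^2) = 7.05×10^6 and log Q = 6.848.
By the Nernst equation, E = +1.286 − (0.0591/2)·(6.848) = +1.08 V.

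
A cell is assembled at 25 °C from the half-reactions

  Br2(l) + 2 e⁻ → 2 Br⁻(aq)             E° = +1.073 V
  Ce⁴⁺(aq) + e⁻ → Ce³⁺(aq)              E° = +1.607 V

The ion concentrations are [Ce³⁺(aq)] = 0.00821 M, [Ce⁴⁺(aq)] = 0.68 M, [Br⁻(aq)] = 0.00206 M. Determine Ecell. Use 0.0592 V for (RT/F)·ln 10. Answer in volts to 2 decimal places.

+0.49 V

Ce⁴⁺/Ce³⁺ is reduced (cathode, E° = +1.607 V) and Br₂/Br⁻ is oxidized (anode).
E°cell = +1.607 − (+1.073) = +0.534 V, with n = 2 electrons transferred.
The balanced reaction is 2 Ce⁴⁺(aq) + 2 Br⁻(aq) → 2 Ce³⁺(aq) + Br2(l), so Q = [Ce³⁺(aq)]^2 / ([Ce⁴⁺(aq)]^2·[Br⁻(aq)]^2) = 34.4 and log Q = 1.536.
E = E° − (0.0592/n)·log Q = +0.534 − (0.0592/2)(1.536) = +0.49 V.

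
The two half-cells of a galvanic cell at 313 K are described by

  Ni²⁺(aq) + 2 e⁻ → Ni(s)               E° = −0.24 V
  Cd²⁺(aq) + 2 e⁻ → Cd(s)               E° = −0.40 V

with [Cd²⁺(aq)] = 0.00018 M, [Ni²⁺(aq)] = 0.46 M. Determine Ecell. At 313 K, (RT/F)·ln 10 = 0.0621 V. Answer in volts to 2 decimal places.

+0.27 V

Ni²⁺/Ni is reduced (cathode, E° = −0.24 V) and Cd²⁺/Cd is oxidized (anode).
The standard potential is −0.24 − (−0.40) = +0.16 V and the balanced reaction transfers n = 2 electrons.
The balanced reaction is Ni²⁺(aq) + Cd(s) → Ni(s) + Cd²⁺(aq), so Q = [Cd²⁺(aq)] / [Ni²⁺(aq)] = 0.000391 and log Q = −3.407.
E = E° − (0.0621/n)·log Q = +0.16 − (0.0621/2)(−3.407) = +0.27 V.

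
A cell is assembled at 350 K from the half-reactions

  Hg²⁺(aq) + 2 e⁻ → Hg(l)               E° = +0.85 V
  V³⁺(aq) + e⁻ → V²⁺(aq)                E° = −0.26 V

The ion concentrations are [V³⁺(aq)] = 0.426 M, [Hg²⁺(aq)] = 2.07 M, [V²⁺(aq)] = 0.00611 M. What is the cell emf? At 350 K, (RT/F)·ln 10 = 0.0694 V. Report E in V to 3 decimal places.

Hg²⁺/Hg is reduced (cathode, E° = +0.85 V) and V³⁺/V²⁺ is oxidized (anode).
The standard potential is +0.85 − (−0.26) = +1.11 V and the balanced reaction transfers n = 2 electrons.
Balancing gives Hg²⁺(aq) + 2 V²⁺(aq) → Hg(l) + 2 V³⁺(aq); hence Q = [V³⁺(aq)]^2 / ([Hg²⁺(aq)]·[V²⁺(aq)]^2) = 2.35×10^3 (log Q = 3.371).
By the Nernst equation, E = +1.11 − (0.0694/2)·(3.371) = +0.993 V.

+0.993 V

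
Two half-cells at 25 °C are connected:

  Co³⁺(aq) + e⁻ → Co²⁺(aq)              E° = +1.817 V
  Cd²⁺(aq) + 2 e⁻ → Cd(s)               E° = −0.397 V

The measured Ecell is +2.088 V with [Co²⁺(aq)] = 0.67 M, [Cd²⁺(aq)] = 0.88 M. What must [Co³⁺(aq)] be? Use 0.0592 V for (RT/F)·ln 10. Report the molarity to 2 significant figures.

Co³⁺/Co²⁺ is the cathode (higher E°); E°cell = +1.817 − (−0.397) = +2.214 V with n = 2.
Rearranging E = E° − (0.0592/n)·log Q gives log Q = 2(+2.214 − (+2.088))/0.0592 = 4.257.
The balanced reaction is 2 Co³⁺(aq) + Cd(s) → 2 Co²⁺(aq) + Cd²⁺(aq), so Q = ([Co²⁺(aq)]^2·[Cd²⁺(aq)]) / [Co³⁺(aq)]^2.
Solving for the unknown gives log [Co³⁺(aq)] = −2.330, so [Co³⁺(aq)] ≈ 0.0047 M.

0.0047 M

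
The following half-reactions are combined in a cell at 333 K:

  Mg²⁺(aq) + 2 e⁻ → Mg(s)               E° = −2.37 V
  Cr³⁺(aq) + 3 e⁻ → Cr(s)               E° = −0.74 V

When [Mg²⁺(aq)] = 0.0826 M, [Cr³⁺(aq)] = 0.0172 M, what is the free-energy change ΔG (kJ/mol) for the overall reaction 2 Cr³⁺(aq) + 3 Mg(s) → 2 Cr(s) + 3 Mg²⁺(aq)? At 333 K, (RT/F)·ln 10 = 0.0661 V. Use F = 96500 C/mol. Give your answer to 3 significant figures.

−942 kJ/mol

The standard cell potential is −0.74 − (−2.37) = +1.63 V, with n = 6 electrons in the balanced equation.
The reaction quotient is [Mg²⁺(aq)]^3 / [Cr³⁺(aq)]^2 = 1.9; by Nernst, E = +1.63 − (0.0661/6)(0.280) = +1.6269 V.
ΔG = −nFE = −(6)(96500)(+1.6269) J/mol = −942 kJ/mol.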